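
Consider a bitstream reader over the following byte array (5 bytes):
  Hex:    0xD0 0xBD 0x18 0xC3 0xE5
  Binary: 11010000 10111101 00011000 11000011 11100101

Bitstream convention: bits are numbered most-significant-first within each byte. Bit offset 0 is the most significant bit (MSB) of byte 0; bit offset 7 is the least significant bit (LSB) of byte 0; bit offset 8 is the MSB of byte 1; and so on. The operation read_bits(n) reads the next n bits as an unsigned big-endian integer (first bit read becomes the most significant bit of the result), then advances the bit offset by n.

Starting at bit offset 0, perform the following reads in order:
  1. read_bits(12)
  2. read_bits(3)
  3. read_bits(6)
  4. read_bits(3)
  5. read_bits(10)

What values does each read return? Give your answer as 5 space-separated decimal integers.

Answer: 3339 6 35 0 783

Derivation:
Read 1: bits[0:12] width=12 -> value=3339 (bin 110100001011); offset now 12 = byte 1 bit 4; 28 bits remain
Read 2: bits[12:15] width=3 -> value=6 (bin 110); offset now 15 = byte 1 bit 7; 25 bits remain
Read 3: bits[15:21] width=6 -> value=35 (bin 100011); offset now 21 = byte 2 bit 5; 19 bits remain
Read 4: bits[21:24] width=3 -> value=0 (bin 000); offset now 24 = byte 3 bit 0; 16 bits remain
Read 5: bits[24:34] width=10 -> value=783 (bin 1100001111); offset now 34 = byte 4 bit 2; 6 bits remain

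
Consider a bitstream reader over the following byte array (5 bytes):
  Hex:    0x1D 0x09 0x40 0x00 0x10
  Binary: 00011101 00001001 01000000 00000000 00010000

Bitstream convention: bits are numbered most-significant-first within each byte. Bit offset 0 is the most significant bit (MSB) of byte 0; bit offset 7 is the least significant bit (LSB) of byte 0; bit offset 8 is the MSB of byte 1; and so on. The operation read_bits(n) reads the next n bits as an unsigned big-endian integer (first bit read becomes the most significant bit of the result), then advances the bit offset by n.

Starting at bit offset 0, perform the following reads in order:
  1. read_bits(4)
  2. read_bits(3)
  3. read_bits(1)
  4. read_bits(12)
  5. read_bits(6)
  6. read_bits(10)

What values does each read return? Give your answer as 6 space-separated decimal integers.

Read 1: bits[0:4] width=4 -> value=1 (bin 0001); offset now 4 = byte 0 bit 4; 36 bits remain
Read 2: bits[4:7] width=3 -> value=6 (bin 110); offset now 7 = byte 0 bit 7; 33 bits remain
Read 3: bits[7:8] width=1 -> value=1 (bin 1); offset now 8 = byte 1 bit 0; 32 bits remain
Read 4: bits[8:20] width=12 -> value=148 (bin 000010010100); offset now 20 = byte 2 bit 4; 20 bits remain
Read 5: bits[20:26] width=6 -> value=0 (bin 000000); offset now 26 = byte 3 bit 2; 14 bits remain
Read 6: bits[26:36] width=10 -> value=1 (bin 0000000001); offset now 36 = byte 4 bit 4; 4 bits remain

Answer: 1 6 1 148 0 1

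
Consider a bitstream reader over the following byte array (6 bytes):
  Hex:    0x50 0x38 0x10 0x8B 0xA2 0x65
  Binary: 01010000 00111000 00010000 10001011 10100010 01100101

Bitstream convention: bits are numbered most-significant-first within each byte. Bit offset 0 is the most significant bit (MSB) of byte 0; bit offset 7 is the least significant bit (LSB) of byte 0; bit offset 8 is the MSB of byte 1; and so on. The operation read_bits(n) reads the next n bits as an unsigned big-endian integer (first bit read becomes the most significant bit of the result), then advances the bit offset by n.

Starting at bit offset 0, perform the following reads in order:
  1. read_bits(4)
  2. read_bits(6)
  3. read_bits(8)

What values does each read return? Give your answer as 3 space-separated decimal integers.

Answer: 5 0 224

Derivation:
Read 1: bits[0:4] width=4 -> value=5 (bin 0101); offset now 4 = byte 0 bit 4; 44 bits remain
Read 2: bits[4:10] width=6 -> value=0 (bin 000000); offset now 10 = byte 1 bit 2; 38 bits remain
Read 3: bits[10:18] width=8 -> value=224 (bin 11100000); offset now 18 = byte 2 bit 2; 30 bits remain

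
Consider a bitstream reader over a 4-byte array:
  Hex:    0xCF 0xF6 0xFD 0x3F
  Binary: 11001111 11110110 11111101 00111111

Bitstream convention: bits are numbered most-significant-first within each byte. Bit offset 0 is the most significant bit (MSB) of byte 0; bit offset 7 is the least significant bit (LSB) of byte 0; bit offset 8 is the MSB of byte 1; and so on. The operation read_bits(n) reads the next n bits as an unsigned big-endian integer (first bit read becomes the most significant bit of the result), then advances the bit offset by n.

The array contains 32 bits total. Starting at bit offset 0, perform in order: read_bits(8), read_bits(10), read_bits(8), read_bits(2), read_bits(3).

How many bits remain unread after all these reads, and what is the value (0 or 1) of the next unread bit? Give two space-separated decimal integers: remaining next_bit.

Read 1: bits[0:8] width=8 -> value=207 (bin 11001111); offset now 8 = byte 1 bit 0; 24 bits remain
Read 2: bits[8:18] width=10 -> value=987 (bin 1111011011); offset now 18 = byte 2 bit 2; 14 bits remain
Read 3: bits[18:26] width=8 -> value=244 (bin 11110100); offset now 26 = byte 3 bit 2; 6 bits remain
Read 4: bits[26:28] width=2 -> value=3 (bin 11); offset now 28 = byte 3 bit 4; 4 bits remain
Read 5: bits[28:31] width=3 -> value=7 (bin 111); offset now 31 = byte 3 bit 7; 1 bits remain

Answer: 1 1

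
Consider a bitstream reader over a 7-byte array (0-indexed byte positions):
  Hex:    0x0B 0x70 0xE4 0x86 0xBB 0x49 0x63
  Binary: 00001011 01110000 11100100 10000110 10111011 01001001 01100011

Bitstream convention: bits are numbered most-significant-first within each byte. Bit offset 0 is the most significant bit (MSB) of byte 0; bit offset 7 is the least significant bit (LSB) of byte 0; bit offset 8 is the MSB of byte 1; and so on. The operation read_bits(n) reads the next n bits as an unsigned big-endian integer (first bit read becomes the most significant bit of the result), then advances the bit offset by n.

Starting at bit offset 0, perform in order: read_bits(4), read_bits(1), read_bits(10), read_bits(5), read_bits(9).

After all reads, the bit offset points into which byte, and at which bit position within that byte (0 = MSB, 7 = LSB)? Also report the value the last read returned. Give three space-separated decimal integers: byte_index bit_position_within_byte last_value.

Read 1: bits[0:4] width=4 -> value=0 (bin 0000); offset now 4 = byte 0 bit 4; 52 bits remain
Read 2: bits[4:5] width=1 -> value=1 (bin 1); offset now 5 = byte 0 bit 5; 51 bits remain
Read 3: bits[5:15] width=10 -> value=440 (bin 0110111000); offset now 15 = byte 1 bit 7; 41 bits remain
Read 4: bits[15:20] width=5 -> value=14 (bin 01110); offset now 20 = byte 2 bit 4; 36 bits remain
Read 5: bits[20:29] width=9 -> value=144 (bin 010010000); offset now 29 = byte 3 bit 5; 27 bits remain

Answer: 3 5 144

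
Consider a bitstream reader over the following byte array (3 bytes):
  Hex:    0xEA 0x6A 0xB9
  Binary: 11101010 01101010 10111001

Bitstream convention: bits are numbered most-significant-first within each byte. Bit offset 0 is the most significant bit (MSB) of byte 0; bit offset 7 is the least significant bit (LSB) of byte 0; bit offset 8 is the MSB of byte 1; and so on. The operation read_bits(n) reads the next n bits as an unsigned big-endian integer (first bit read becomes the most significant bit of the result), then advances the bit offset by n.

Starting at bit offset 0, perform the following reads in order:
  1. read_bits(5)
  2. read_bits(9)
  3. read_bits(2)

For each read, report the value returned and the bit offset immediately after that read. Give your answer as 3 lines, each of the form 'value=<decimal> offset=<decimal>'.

Read 1: bits[0:5] width=5 -> value=29 (bin 11101); offset now 5 = byte 0 bit 5; 19 bits remain
Read 2: bits[5:14] width=9 -> value=154 (bin 010011010); offset now 14 = byte 1 bit 6; 10 bits remain
Read 3: bits[14:16] width=2 -> value=2 (bin 10); offset now 16 = byte 2 bit 0; 8 bits remain

Answer: value=29 offset=5
value=154 offset=14
value=2 offset=16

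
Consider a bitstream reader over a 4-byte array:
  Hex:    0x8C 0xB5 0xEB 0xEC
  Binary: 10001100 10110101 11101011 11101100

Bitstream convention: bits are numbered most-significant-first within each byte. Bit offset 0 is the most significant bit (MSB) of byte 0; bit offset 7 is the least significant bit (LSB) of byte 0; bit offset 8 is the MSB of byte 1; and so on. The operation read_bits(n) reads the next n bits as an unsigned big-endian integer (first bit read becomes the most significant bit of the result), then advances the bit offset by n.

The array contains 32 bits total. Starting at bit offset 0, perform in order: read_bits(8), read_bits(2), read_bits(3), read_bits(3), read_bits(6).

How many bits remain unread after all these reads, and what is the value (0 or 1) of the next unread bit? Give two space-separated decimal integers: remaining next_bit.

Read 1: bits[0:8] width=8 -> value=140 (bin 10001100); offset now 8 = byte 1 bit 0; 24 bits remain
Read 2: bits[8:10] width=2 -> value=2 (bin 10); offset now 10 = byte 1 bit 2; 22 bits remain
Read 3: bits[10:13] width=3 -> value=6 (bin 110); offset now 13 = byte 1 bit 5; 19 bits remain
Read 4: bits[13:16] width=3 -> value=5 (bin 101); offset now 16 = byte 2 bit 0; 16 bits remain
Read 5: bits[16:22] width=6 -> value=58 (bin 111010); offset now 22 = byte 2 bit 6; 10 bits remain

Answer: 10 1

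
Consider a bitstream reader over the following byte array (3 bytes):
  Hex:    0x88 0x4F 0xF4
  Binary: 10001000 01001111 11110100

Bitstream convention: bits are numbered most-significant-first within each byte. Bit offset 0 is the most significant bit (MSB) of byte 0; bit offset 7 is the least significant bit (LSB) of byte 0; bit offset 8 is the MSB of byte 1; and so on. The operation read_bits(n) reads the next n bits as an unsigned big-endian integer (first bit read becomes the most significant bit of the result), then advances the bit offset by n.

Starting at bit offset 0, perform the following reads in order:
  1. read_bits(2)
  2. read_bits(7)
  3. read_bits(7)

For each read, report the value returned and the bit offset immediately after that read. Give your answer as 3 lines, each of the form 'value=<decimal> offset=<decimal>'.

Read 1: bits[0:2] width=2 -> value=2 (bin 10); offset now 2 = byte 0 bit 2; 22 bits remain
Read 2: bits[2:9] width=7 -> value=16 (bin 0010000); offset now 9 = byte 1 bit 1; 15 bits remain
Read 3: bits[9:16] width=7 -> value=79 (bin 1001111); offset now 16 = byte 2 bit 0; 8 bits remain

Answer: value=2 offset=2
value=16 offset=9
value=79 offset=16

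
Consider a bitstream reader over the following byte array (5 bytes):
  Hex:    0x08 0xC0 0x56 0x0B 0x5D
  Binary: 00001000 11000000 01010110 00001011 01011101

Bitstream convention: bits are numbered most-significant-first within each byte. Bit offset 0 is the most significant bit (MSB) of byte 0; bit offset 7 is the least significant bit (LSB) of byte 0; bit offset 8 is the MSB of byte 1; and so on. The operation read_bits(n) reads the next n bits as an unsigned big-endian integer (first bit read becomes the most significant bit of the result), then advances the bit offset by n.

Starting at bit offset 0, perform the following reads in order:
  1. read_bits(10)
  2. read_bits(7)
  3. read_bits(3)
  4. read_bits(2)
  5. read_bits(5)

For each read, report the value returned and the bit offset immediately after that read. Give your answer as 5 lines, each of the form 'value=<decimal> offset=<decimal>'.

Read 1: bits[0:10] width=10 -> value=35 (bin 0000100011); offset now 10 = byte 1 bit 2; 30 bits remain
Read 2: bits[10:17] width=7 -> value=0 (bin 0000000); offset now 17 = byte 2 bit 1; 23 bits remain
Read 3: bits[17:20] width=3 -> value=5 (bin 101); offset now 20 = byte 2 bit 4; 20 bits remain
Read 4: bits[20:22] width=2 -> value=1 (bin 01); offset now 22 = byte 2 bit 6; 18 bits remain
Read 5: bits[22:27] width=5 -> value=16 (bin 10000); offset now 27 = byte 3 bit 3; 13 bits remain

Answer: value=35 offset=10
value=0 offset=17
value=5 offset=20
value=1 offset=22
value=16 offset=27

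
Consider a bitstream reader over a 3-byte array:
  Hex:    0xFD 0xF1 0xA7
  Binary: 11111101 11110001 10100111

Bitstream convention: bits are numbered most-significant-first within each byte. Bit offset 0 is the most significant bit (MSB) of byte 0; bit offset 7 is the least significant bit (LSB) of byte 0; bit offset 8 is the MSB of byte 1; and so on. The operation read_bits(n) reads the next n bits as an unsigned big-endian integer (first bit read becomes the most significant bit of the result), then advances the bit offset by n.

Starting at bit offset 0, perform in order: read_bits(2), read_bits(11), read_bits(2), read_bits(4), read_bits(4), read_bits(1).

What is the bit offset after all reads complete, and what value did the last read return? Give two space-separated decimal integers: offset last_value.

Read 1: bits[0:2] width=2 -> value=3 (bin 11); offset now 2 = byte 0 bit 2; 22 bits remain
Read 2: bits[2:13] width=11 -> value=1982 (bin 11110111110); offset now 13 = byte 1 bit 5; 11 bits remain
Read 3: bits[13:15] width=2 -> value=0 (bin 00); offset now 15 = byte 1 bit 7; 9 bits remain
Read 4: bits[15:19] width=4 -> value=13 (bin 1101); offset now 19 = byte 2 bit 3; 5 bits remain
Read 5: bits[19:23] width=4 -> value=3 (bin 0011); offset now 23 = byte 2 bit 7; 1 bits remain
Read 6: bits[23:24] width=1 -> value=1 (bin 1); offset now 24 = byte 3 bit 0; 0 bits remain

Answer: 24 1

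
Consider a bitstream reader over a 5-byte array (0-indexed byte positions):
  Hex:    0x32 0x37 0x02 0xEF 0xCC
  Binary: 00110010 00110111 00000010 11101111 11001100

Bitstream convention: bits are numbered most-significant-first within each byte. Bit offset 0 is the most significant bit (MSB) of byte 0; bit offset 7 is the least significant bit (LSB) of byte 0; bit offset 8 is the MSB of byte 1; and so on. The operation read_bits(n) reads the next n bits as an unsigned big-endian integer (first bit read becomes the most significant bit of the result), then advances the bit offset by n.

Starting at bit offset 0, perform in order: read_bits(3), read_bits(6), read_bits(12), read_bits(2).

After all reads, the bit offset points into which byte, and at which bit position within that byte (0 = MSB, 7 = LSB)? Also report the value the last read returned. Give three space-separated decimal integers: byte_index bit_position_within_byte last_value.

Answer: 2 7 1

Derivation:
Read 1: bits[0:3] width=3 -> value=1 (bin 001); offset now 3 = byte 0 bit 3; 37 bits remain
Read 2: bits[3:9] width=6 -> value=36 (bin 100100); offset now 9 = byte 1 bit 1; 31 bits remain
Read 3: bits[9:21] width=12 -> value=1760 (bin 011011100000); offset now 21 = byte 2 bit 5; 19 bits remain
Read 4: bits[21:23] width=2 -> value=1 (bin 01); offset now 23 = byte 2 bit 7; 17 bits remain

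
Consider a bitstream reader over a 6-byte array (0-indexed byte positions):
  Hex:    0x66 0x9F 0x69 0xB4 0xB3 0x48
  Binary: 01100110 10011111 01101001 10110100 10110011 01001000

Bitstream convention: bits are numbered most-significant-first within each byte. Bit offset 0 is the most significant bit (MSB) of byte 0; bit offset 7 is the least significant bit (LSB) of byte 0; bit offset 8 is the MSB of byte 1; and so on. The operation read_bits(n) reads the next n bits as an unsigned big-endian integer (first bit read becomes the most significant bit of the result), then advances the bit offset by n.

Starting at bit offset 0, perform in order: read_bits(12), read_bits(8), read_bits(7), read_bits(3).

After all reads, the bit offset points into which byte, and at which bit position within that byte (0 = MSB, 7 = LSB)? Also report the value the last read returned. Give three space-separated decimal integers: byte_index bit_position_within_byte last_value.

Answer: 3 6 5

Derivation:
Read 1: bits[0:12] width=12 -> value=1641 (bin 011001101001); offset now 12 = byte 1 bit 4; 36 bits remain
Read 2: bits[12:20] width=8 -> value=246 (bin 11110110); offset now 20 = byte 2 bit 4; 28 bits remain
Read 3: bits[20:27] width=7 -> value=77 (bin 1001101); offset now 27 = byte 3 bit 3; 21 bits remain
Read 4: bits[27:30] width=3 -> value=5 (bin 101); offset now 30 = byte 3 bit 6; 18 bits remain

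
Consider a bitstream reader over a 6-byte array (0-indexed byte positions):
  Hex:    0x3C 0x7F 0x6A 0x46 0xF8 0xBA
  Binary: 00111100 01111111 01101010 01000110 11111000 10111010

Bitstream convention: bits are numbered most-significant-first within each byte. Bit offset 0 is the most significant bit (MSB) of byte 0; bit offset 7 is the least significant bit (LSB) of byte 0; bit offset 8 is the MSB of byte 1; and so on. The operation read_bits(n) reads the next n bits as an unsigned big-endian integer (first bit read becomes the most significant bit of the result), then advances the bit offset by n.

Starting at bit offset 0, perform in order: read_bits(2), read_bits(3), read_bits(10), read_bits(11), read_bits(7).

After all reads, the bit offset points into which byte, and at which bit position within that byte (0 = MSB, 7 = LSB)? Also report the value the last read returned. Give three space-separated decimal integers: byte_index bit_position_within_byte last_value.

Read 1: bits[0:2] width=2 -> value=0 (bin 00); offset now 2 = byte 0 bit 2; 46 bits remain
Read 2: bits[2:5] width=3 -> value=7 (bin 111); offset now 5 = byte 0 bit 5; 43 bits remain
Read 3: bits[5:15] width=10 -> value=575 (bin 1000111111); offset now 15 = byte 1 bit 7; 33 bits remain
Read 4: bits[15:26] width=11 -> value=1449 (bin 10110101001); offset now 26 = byte 3 bit 2; 22 bits remain
Read 5: bits[26:33] width=7 -> value=13 (bin 0001101); offset now 33 = byte 4 bit 1; 15 bits remain

Answer: 4 1 13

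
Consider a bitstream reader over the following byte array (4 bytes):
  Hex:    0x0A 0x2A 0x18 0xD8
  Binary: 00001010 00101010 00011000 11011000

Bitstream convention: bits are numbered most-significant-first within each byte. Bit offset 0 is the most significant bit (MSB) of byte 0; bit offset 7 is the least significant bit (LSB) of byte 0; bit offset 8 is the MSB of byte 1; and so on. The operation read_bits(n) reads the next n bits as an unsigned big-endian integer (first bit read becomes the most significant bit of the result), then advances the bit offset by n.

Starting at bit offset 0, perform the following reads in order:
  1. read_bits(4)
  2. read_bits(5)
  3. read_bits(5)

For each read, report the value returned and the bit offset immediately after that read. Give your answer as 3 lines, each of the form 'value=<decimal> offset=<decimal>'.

Answer: value=0 offset=4
value=20 offset=9
value=10 offset=14

Derivation:
Read 1: bits[0:4] width=4 -> value=0 (bin 0000); offset now 4 = byte 0 bit 4; 28 bits remain
Read 2: bits[4:9] width=5 -> value=20 (bin 10100); offset now 9 = byte 1 bit 1; 23 bits remain
Read 3: bits[9:14] width=5 -> value=10 (bin 01010); offset now 14 = byte 1 bit 6; 18 bits remain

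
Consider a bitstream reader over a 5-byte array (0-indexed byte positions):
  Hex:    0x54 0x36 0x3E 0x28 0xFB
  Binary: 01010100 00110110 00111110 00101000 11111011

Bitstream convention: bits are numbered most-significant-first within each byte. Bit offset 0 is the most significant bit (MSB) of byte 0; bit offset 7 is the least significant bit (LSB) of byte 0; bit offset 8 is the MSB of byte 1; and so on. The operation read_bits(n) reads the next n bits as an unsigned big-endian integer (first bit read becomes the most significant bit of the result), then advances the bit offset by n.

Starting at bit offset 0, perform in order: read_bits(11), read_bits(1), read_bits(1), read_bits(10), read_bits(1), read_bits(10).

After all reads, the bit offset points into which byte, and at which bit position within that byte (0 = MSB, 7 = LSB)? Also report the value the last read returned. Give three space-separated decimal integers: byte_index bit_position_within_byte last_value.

Read 1: bits[0:11] width=11 -> value=673 (bin 01010100001); offset now 11 = byte 1 bit 3; 29 bits remain
Read 2: bits[11:12] width=1 -> value=1 (bin 1); offset now 12 = byte 1 bit 4; 28 bits remain
Read 3: bits[12:13] width=1 -> value=0 (bin 0); offset now 13 = byte 1 bit 5; 27 bits remain
Read 4: bits[13:23] width=10 -> value=799 (bin 1100011111); offset now 23 = byte 2 bit 7; 17 bits remain
Read 5: bits[23:24] width=1 -> value=0 (bin 0); offset now 24 = byte 3 bit 0; 16 bits remain
Read 6: bits[24:34] width=10 -> value=163 (bin 0010100011); offset now 34 = byte 4 bit 2; 6 bits remain

Answer: 4 2 163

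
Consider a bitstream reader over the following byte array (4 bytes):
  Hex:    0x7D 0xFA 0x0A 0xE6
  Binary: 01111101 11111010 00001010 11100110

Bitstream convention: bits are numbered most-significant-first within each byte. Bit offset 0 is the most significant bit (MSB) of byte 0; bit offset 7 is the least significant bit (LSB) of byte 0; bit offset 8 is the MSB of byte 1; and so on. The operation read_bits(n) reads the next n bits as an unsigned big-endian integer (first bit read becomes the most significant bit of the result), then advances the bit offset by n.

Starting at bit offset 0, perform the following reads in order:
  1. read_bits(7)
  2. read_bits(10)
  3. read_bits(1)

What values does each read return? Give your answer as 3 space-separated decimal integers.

Answer: 62 1012 0

Derivation:
Read 1: bits[0:7] width=7 -> value=62 (bin 0111110); offset now 7 = byte 0 bit 7; 25 bits remain
Read 2: bits[7:17] width=10 -> value=1012 (bin 1111110100); offset now 17 = byte 2 bit 1; 15 bits remain
Read 3: bits[17:18] width=1 -> value=0 (bin 0); offset now 18 = byte 2 bit 2; 14 bits remain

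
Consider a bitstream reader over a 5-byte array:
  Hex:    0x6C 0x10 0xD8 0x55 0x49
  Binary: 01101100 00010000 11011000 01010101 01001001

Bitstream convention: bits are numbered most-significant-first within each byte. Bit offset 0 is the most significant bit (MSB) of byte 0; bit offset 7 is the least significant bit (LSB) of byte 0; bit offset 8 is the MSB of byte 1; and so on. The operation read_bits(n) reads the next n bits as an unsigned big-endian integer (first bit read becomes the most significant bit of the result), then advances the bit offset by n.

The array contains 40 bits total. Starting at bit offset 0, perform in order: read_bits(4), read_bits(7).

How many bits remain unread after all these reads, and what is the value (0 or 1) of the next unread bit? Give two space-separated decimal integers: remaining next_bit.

Read 1: bits[0:4] width=4 -> value=6 (bin 0110); offset now 4 = byte 0 bit 4; 36 bits remain
Read 2: bits[4:11] width=7 -> value=96 (bin 1100000); offset now 11 = byte 1 bit 3; 29 bits remain

Answer: 29 1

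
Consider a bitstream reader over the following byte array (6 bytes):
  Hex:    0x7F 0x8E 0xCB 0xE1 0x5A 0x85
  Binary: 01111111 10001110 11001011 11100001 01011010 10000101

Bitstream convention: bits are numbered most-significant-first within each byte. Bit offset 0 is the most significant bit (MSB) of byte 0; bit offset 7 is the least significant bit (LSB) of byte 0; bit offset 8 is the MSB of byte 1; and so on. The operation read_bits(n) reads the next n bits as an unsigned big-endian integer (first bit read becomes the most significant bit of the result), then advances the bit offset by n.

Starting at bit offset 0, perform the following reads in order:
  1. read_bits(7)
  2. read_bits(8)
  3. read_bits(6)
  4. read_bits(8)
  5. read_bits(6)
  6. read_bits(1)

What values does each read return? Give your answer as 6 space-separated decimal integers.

Read 1: bits[0:7] width=7 -> value=63 (bin 0111111); offset now 7 = byte 0 bit 7; 41 bits remain
Read 2: bits[7:15] width=8 -> value=199 (bin 11000111); offset now 15 = byte 1 bit 7; 33 bits remain
Read 3: bits[15:21] width=6 -> value=25 (bin 011001); offset now 21 = byte 2 bit 5; 27 bits remain
Read 4: bits[21:29] width=8 -> value=124 (bin 01111100); offset now 29 = byte 3 bit 5; 19 bits remain
Read 5: bits[29:35] width=6 -> value=10 (bin 001010); offset now 35 = byte 4 bit 3; 13 bits remain
Read 6: bits[35:36] width=1 -> value=1 (bin 1); offset now 36 = byte 4 bit 4; 12 bits remain

Answer: 63 199 25 124 10 1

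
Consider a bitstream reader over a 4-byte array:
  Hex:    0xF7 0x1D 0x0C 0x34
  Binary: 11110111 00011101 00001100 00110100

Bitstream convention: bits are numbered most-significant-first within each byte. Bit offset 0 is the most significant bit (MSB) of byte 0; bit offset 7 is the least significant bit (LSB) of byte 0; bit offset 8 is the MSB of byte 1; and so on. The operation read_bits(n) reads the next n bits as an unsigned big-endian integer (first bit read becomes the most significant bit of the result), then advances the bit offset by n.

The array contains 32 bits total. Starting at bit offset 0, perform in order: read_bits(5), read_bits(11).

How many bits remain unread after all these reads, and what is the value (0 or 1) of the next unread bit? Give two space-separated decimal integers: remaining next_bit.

Read 1: bits[0:5] width=5 -> value=30 (bin 11110); offset now 5 = byte 0 bit 5; 27 bits remain
Read 2: bits[5:16] width=11 -> value=1821 (bin 11100011101); offset now 16 = byte 2 bit 0; 16 bits remain

Answer: 16 0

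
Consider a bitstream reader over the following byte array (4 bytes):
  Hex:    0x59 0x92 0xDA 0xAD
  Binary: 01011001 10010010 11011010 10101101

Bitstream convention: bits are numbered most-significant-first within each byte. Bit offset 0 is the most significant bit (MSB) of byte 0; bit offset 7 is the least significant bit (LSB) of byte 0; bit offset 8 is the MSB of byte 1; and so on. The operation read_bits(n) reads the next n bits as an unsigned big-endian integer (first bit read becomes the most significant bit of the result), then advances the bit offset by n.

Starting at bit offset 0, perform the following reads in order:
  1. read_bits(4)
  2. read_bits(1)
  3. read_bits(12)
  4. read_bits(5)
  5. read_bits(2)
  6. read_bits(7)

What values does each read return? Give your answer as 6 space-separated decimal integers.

Read 1: bits[0:4] width=4 -> value=5 (bin 0101); offset now 4 = byte 0 bit 4; 28 bits remain
Read 2: bits[4:5] width=1 -> value=1 (bin 1); offset now 5 = byte 0 bit 5; 27 bits remain
Read 3: bits[5:17] width=12 -> value=805 (bin 001100100101); offset now 17 = byte 2 bit 1; 15 bits remain
Read 4: bits[17:22] width=5 -> value=22 (bin 10110); offset now 22 = byte 2 bit 6; 10 bits remain
Read 5: bits[22:24] width=2 -> value=2 (bin 10); offset now 24 = byte 3 bit 0; 8 bits remain
Read 6: bits[24:31] width=7 -> value=86 (bin 1010110); offset now 31 = byte 3 bit 7; 1 bits remain

Answer: 5 1 805 22 2 86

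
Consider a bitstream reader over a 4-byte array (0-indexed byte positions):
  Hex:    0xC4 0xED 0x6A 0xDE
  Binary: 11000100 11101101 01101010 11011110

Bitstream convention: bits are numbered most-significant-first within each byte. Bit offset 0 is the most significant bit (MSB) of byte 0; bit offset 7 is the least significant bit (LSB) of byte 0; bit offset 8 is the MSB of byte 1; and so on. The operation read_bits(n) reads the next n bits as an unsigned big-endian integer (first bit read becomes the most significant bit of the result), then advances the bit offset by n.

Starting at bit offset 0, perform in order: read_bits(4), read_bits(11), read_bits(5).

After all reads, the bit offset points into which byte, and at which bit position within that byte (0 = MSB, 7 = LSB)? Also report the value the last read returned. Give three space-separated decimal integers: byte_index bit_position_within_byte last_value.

Answer: 2 4 22

Derivation:
Read 1: bits[0:4] width=4 -> value=12 (bin 1100); offset now 4 = byte 0 bit 4; 28 bits remain
Read 2: bits[4:15] width=11 -> value=630 (bin 01001110110); offset now 15 = byte 1 bit 7; 17 bits remain
Read 3: bits[15:20] width=5 -> value=22 (bin 10110); offset now 20 = byte 2 bit 4; 12 bits remain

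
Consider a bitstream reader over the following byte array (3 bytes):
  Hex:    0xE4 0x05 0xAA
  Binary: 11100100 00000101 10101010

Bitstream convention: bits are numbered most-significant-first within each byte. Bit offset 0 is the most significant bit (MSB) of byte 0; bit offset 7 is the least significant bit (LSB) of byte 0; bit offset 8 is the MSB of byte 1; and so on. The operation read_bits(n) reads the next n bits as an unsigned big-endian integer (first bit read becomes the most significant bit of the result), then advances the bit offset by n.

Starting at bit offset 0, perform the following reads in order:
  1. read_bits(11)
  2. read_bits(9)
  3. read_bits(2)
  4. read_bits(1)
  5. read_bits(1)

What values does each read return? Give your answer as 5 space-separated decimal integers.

Answer: 1824 90 2 1 0

Derivation:
Read 1: bits[0:11] width=11 -> value=1824 (bin 11100100000); offset now 11 = byte 1 bit 3; 13 bits remain
Read 2: bits[11:20] width=9 -> value=90 (bin 001011010); offset now 20 = byte 2 bit 4; 4 bits remain
Read 3: bits[20:22] width=2 -> value=2 (bin 10); offset now 22 = byte 2 bit 6; 2 bits remain
Read 4: bits[22:23] width=1 -> value=1 (bin 1); offset now 23 = byte 2 bit 7; 1 bits remain
Read 5: bits[23:24] width=1 -> value=0 (bin 0); offset now 24 = byte 3 bit 0; 0 bits remain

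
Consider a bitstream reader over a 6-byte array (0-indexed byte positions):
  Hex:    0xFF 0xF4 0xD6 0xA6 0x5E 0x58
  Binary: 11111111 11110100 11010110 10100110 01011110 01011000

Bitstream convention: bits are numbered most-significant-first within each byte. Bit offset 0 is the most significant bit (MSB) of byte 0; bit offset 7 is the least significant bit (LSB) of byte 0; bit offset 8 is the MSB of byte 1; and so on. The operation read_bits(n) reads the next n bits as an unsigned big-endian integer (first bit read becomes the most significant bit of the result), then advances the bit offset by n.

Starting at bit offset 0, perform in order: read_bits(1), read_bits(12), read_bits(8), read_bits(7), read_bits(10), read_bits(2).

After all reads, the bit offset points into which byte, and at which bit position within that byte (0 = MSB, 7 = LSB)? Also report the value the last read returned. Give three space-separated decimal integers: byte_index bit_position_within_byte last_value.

Answer: 5 0 2

Derivation:
Read 1: bits[0:1] width=1 -> value=1 (bin 1); offset now 1 = byte 0 bit 1; 47 bits remain
Read 2: bits[1:13] width=12 -> value=4094 (bin 111111111110); offset now 13 = byte 1 bit 5; 35 bits remain
Read 3: bits[13:21] width=8 -> value=154 (bin 10011010); offset now 21 = byte 2 bit 5; 27 bits remain
Read 4: bits[21:28] width=7 -> value=106 (bin 1101010); offset now 28 = byte 3 bit 4; 20 bits remain
Read 5: bits[28:38] width=10 -> value=407 (bin 0110010111); offset now 38 = byte 4 bit 6; 10 bits remain
Read 6: bits[38:40] width=2 -> value=2 (bin 10); offset now 40 = byte 5 bit 0; 8 bits remain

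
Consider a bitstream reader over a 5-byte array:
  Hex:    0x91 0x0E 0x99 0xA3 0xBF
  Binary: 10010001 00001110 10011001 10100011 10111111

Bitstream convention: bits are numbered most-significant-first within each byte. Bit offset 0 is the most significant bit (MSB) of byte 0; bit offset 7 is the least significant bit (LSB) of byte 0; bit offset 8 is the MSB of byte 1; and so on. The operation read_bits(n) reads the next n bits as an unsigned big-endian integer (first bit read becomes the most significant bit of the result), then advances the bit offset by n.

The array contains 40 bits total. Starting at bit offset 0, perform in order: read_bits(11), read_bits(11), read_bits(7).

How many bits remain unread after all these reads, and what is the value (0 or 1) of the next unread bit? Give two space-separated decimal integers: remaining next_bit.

Answer: 11 0

Derivation:
Read 1: bits[0:11] width=11 -> value=1160 (bin 10010001000); offset now 11 = byte 1 bit 3; 29 bits remain
Read 2: bits[11:22] width=11 -> value=934 (bin 01110100110); offset now 22 = byte 2 bit 6; 18 bits remain
Read 3: bits[22:29] width=7 -> value=52 (bin 0110100); offset now 29 = byte 3 bit 5; 11 bits remain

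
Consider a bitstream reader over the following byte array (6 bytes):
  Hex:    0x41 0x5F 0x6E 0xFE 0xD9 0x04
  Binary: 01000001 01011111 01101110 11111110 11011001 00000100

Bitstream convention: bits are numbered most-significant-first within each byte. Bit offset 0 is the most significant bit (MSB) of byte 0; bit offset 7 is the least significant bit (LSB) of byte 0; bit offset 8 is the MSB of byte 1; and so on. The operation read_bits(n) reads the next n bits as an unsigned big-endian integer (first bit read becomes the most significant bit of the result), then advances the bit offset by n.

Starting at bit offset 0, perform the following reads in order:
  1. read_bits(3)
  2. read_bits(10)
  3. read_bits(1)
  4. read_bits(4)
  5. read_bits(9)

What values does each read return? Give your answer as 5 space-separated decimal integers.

Answer: 2 43 1 13 375

Derivation:
Read 1: bits[0:3] width=3 -> value=2 (bin 010); offset now 3 = byte 0 bit 3; 45 bits remain
Read 2: bits[3:13] width=10 -> value=43 (bin 0000101011); offset now 13 = byte 1 bit 5; 35 bits remain
Read 3: bits[13:14] width=1 -> value=1 (bin 1); offset now 14 = byte 1 bit 6; 34 bits remain
Read 4: bits[14:18] width=4 -> value=13 (bin 1101); offset now 18 = byte 2 bit 2; 30 bits remain
Read 5: bits[18:27] width=9 -> value=375 (bin 101110111); offset now 27 = byte 3 bit 3; 21 bits remain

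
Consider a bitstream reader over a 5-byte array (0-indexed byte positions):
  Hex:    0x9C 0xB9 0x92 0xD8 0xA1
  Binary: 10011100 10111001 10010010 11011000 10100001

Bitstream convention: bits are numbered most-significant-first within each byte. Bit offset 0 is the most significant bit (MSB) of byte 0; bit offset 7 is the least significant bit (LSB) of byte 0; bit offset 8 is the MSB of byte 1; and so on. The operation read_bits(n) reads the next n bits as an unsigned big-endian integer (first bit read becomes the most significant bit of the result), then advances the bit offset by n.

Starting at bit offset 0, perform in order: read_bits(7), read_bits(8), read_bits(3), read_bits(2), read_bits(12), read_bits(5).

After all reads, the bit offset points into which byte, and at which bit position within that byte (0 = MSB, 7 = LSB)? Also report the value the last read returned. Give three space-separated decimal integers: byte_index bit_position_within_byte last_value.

Answer: 4 5 20

Derivation:
Read 1: bits[0:7] width=7 -> value=78 (bin 1001110); offset now 7 = byte 0 bit 7; 33 bits remain
Read 2: bits[7:15] width=8 -> value=92 (bin 01011100); offset now 15 = byte 1 bit 7; 25 bits remain
Read 3: bits[15:18] width=3 -> value=6 (bin 110); offset now 18 = byte 2 bit 2; 22 bits remain
Read 4: bits[18:20] width=2 -> value=1 (bin 01); offset now 20 = byte 2 bit 4; 20 bits remain
Read 5: bits[20:32] width=12 -> value=728 (bin 001011011000); offset now 32 = byte 4 bit 0; 8 bits remain
Read 6: bits[32:37] width=5 -> value=20 (bin 10100); offset now 37 = byte 4 bit 5; 3 bits remain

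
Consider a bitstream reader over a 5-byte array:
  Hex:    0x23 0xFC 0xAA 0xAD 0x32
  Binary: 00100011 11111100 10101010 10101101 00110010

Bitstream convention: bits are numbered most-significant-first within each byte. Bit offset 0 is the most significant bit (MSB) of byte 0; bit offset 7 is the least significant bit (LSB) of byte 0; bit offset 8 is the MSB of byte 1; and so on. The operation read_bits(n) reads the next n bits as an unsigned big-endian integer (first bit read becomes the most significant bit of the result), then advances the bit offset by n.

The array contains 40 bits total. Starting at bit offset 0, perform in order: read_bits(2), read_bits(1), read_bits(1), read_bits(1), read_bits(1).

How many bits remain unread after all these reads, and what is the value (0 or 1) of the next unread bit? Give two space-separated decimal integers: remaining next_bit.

Read 1: bits[0:2] width=2 -> value=0 (bin 00); offset now 2 = byte 0 bit 2; 38 bits remain
Read 2: bits[2:3] width=1 -> value=1 (bin 1); offset now 3 = byte 0 bit 3; 37 bits remain
Read 3: bits[3:4] width=1 -> value=0 (bin 0); offset now 4 = byte 0 bit 4; 36 bits remain
Read 4: bits[4:5] width=1 -> value=0 (bin 0); offset now 5 = byte 0 bit 5; 35 bits remain
Read 5: bits[5:6] width=1 -> value=0 (bin 0); offset now 6 = byte 0 bit 6; 34 bits remain

Answer: 34 1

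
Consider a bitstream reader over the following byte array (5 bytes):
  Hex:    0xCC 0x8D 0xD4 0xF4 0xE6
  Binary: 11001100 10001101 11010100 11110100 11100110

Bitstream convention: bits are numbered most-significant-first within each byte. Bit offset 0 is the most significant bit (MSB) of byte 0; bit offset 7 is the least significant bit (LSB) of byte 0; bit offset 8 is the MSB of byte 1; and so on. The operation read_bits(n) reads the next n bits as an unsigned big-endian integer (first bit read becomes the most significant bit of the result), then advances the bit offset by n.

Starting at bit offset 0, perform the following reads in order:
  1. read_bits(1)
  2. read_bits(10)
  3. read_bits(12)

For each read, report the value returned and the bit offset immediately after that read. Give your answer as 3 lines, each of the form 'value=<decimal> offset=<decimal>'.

Read 1: bits[0:1] width=1 -> value=1 (bin 1); offset now 1 = byte 0 bit 1; 39 bits remain
Read 2: bits[1:11] width=10 -> value=612 (bin 1001100100); offset now 11 = byte 1 bit 3; 29 bits remain
Read 3: bits[11:23] width=12 -> value=1770 (bin 011011101010); offset now 23 = byte 2 bit 7; 17 bits remain

Answer: value=1 offset=1
value=612 offset=11
value=1770 offset=23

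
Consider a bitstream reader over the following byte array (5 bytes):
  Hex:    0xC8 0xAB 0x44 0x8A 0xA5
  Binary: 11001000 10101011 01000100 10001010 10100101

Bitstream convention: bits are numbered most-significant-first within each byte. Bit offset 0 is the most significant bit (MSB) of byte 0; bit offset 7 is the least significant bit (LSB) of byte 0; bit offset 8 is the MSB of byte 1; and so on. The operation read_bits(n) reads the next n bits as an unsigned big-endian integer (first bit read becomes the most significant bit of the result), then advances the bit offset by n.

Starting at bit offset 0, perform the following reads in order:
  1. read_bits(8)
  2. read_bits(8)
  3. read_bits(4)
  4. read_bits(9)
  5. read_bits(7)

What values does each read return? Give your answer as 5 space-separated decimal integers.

Answer: 200 171 4 145 42

Derivation:
Read 1: bits[0:8] width=8 -> value=200 (bin 11001000); offset now 8 = byte 1 bit 0; 32 bits remain
Read 2: bits[8:16] width=8 -> value=171 (bin 10101011); offset now 16 = byte 2 bit 0; 24 bits remain
Read 3: bits[16:20] width=4 -> value=4 (bin 0100); offset now 20 = byte 2 bit 4; 20 bits remain
Read 4: bits[20:29] width=9 -> value=145 (bin 010010001); offset now 29 = byte 3 bit 5; 11 bits remain
Read 5: bits[29:36] width=7 -> value=42 (bin 0101010); offset now 36 = byte 4 bit 4; 4 bits remain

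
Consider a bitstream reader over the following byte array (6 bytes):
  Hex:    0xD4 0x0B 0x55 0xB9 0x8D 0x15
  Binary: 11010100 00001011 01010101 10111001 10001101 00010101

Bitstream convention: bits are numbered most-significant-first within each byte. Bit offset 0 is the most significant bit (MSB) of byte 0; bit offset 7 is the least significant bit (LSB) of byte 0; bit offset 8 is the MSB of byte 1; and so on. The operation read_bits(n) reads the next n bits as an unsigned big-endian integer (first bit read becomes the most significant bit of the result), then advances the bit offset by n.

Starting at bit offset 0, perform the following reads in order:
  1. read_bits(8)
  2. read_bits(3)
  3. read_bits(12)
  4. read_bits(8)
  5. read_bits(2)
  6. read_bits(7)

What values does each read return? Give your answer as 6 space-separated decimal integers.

Read 1: bits[0:8] width=8 -> value=212 (bin 11010100); offset now 8 = byte 1 bit 0; 40 bits remain
Read 2: bits[8:11] width=3 -> value=0 (bin 000); offset now 11 = byte 1 bit 3; 37 bits remain
Read 3: bits[11:23] width=12 -> value=1450 (bin 010110101010); offset now 23 = byte 2 bit 7; 25 bits remain
Read 4: bits[23:31] width=8 -> value=220 (bin 11011100); offset now 31 = byte 3 bit 7; 17 bits remain
Read 5: bits[31:33] width=2 -> value=3 (bin 11); offset now 33 = byte 4 bit 1; 15 bits remain
Read 6: bits[33:40] width=7 -> value=13 (bin 0001101); offset now 40 = byte 5 bit 0; 8 bits remain

Answer: 212 0 1450 220 3 13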